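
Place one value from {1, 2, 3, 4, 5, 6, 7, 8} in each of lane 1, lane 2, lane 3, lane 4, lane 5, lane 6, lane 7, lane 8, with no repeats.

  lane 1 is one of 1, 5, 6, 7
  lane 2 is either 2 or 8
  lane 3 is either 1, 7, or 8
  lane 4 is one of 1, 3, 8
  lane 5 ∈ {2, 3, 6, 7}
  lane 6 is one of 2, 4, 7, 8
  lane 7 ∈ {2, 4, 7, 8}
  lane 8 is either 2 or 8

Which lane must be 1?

Among the 8 variables, 5 fits only lane 1 (and all 8 values in {1, 2, 3, 4, 5, 6, 7, 8} must be used), so lane 1 = 5.
The 7 still-open variables draw from only 7 values {1, 2, 3, 4, 6, 7, 8}, so each is used; only lane 5 can be 6, hence lane 5 = 6.
The 6 still-open variables together cover exactly {1, 2, 3, 4, 7, 8} — 6 values for 6 variables — and 3 appears only in lane 4's list, so lane 4 = 3.
The 5 still-open variables draw from only 5 values {1, 2, 4, 7, 8}, so each is used; only lane 3 can be 1, hence lane 3 = 1.

lane 3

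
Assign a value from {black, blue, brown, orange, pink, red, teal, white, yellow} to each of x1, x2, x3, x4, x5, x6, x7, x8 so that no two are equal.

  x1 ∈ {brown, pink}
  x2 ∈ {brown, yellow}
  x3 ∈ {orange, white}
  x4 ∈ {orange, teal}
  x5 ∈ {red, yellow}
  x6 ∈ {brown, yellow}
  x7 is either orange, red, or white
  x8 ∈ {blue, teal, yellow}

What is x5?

red

Among the 8 variables, blue fits only x8 (and all 8 values in {blue, brown, orange, pink, red, teal, white, yellow} must be used), so x8 = blue.
The 7 still-open variables together cover exactly {brown, orange, pink, red, teal, white, yellow} — 7 values for 7 variables — and pink appears only in x1's list, so x1 = pink.
The 6 still-open variables together cover exactly {brown, orange, red, teal, white, yellow} — 6 values for 6 variables — and teal appears only in x4's list, so x4 = teal.
x2 and x6 between them cover only {brown, yellow} — a naked pair. Remove those values from x5.
So x5 = red.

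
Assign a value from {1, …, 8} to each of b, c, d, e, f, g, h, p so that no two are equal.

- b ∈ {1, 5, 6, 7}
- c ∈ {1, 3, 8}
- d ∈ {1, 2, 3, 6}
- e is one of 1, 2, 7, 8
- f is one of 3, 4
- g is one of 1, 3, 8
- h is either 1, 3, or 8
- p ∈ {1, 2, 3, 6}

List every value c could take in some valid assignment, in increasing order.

The 8 variables together cover exactly {1, 2, 3, 4, 5, 6, 7, 8} — 8 values for 8 variables — and 4 appears only in f's list, so f = 4.
The 7 still-open variables draw from only 7 values {1, 2, 3, 5, 6, 7, 8}, so each is used; only b can be 5, hence b = 5.
The 6 still-open variables draw from only 6 values {1, 2, 3, 6, 7, 8}, so each is used; only e can be 7, hence e = 7.
The 3 variables c, g, h are confined to {1, 3, 8}, which locks those values in; drop them from d, p.
No further eliminations apply; c can still be any of 1, 3, 8.

1, 3, 8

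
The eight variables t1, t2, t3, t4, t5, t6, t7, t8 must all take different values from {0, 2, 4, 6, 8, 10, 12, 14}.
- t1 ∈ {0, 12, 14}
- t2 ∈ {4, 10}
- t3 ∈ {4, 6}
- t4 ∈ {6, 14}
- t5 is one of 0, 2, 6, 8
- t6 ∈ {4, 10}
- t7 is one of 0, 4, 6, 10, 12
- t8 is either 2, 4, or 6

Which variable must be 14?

The 8 variables draw from only 8 values {0, 2, 4, 6, 8, 10, 12, 14}, so each is used; only t5 can be 8, hence t5 = 8.
Among the 7 still-open variables, 2 fits only t8 (and all 7 values in {0, 2, 4, 6, 10, 12, 14} must be used), so t8 = 2.
t2 and t6 share exactly the 2 values {4, 10}; by pigeonhole those values go to them, so strike 4, 10 from t3, t7.
t3 has just one choice, so t3 = 6. So t4, t7 can't be 6.
So 14 goes to t4.

t4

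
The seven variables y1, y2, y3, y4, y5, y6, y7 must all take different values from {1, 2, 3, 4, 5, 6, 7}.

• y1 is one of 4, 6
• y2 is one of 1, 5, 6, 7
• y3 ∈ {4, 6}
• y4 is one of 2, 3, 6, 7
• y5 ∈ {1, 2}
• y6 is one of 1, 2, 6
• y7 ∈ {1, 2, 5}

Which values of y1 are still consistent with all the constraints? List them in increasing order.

The 7 variables draw from only 7 values {1, 2, 3, 4, 5, 6, 7}, so each is used; only y4 can be 3, hence y4 = 3.
The 6 still-open variables draw from only 6 values {1, 2, 4, 5, 6, 7}, so each is used; only y2 can be 7, hence y2 = 7.
Among the 5 still-open variables, 5 fits only y7 (and all 5 values in {1, 2, 4, 5, 6} must be used), so y7 = 5.
The 2 variables y1 and y3 are confined to {4, 6}, which locks those values in; drop them from y6.
No further eliminations apply; y1 can still be any of 4, 6.

4, 6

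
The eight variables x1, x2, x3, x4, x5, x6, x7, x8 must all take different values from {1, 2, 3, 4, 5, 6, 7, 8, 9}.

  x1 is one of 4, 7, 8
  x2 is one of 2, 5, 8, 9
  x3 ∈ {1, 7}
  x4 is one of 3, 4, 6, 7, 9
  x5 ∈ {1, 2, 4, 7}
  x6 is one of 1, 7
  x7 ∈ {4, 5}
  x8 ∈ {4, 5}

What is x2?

x3 and x6 share exactly the 2 values {1, 7}; by pigeonhole those values go to them, so strike 1, 7 from x1, x4, x5.
x7 and x8 between them cover only {4, 5} — a naked pair. Remove those values from x1, x2, x4, x5.
x1 has just one choice, so x1 = 8. Strike 8 from x2.
That leaves x5 = 2. Eliminate 2 elsewhere: x2.
So x2 = 9.

9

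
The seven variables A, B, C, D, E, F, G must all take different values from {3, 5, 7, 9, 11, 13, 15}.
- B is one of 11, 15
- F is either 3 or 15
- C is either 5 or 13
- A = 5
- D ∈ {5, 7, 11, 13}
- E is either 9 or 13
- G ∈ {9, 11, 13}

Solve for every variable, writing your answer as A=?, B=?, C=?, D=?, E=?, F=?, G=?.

A has just one choice, so A = 5. Remove 5 from C, D.
That leaves C = 13. Eliminate 13 elsewhere: D, E, G.
E's domain is down to {9}, so E = 9. Strike 9 from G.
G's domain is down to {11}, so G = 11. So B, D can't be 11.
B has just one choice, so B = 15. Eliminate 15 elsewhere: F.
D must be 7 (only option left).
F's domain is down to {3}, so F = 3.

A=5, B=15, C=13, D=7, E=9, F=3, G=11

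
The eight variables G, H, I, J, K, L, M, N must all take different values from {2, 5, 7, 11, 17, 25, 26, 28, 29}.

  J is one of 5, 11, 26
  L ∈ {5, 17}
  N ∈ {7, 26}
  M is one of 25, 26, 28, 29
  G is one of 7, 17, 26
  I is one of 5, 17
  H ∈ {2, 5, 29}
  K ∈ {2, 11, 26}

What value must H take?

29

I and L between them cover only {5, 17} — a naked pair. Remove those values from G, H, J.
G and N share exactly the 2 values {7, 26}; by pigeonhole those values go to them, so strike 7, 26 from J, K, M.
That leaves J = 11. Strike 11 from K.
K has just one choice, so K = 2. Remove 2 from H.
So H = 29.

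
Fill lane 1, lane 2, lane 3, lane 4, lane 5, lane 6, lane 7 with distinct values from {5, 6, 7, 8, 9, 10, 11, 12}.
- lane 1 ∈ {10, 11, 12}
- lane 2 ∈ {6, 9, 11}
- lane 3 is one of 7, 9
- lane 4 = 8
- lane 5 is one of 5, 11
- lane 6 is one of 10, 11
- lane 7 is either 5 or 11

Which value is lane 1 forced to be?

12

lane 4 must be 8 (only option left).
lane 5 and lane 7 between them cover only {5, 11} — a naked pair. Remove those values from lane 1, lane 2, lane 6.
lane 6 must be 10 (only option left). So lane 1 can't be 10.
So lane 1 = 12.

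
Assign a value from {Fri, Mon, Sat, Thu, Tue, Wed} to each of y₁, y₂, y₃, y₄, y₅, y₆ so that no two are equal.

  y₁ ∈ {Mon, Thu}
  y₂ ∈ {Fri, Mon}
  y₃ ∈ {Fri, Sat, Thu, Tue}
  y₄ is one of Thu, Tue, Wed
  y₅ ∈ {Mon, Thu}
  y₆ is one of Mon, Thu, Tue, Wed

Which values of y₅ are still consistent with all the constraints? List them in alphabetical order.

Among the 6 variables, Sat fits only y₃ (and all 6 values in {Fri, Mon, Sat, Thu, Tue, Wed} must be used), so y₃ = Sat.
Among the 5 still-open variables, Fri fits only y₂ (and all 5 values in {Fri, Mon, Thu, Tue, Wed} must be used), so y₂ = Fri.
y₁ and y₅ between them cover only {Mon, Thu} — a naked pair. Remove those values from y₄, y₆.
No further eliminations apply; y₅ can still be any of Mon, Thu.

Mon, Thu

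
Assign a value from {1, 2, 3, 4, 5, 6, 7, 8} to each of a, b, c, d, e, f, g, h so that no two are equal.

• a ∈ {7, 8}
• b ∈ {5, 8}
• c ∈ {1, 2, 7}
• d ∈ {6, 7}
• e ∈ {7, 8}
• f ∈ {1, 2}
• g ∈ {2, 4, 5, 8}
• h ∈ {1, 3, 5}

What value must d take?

6

The 8 variables draw from only 8 values {1, 2, 3, 4, 5, 6, 7, 8}, so each is used; only h can be 3, hence h = 3.
The 7 still-open variables together cover exactly {1, 2, 4, 5, 6, 7, 8} — 7 values for 7 variables — and 4 appears only in g's list, so g = 4.
Among the 6 still-open variables, 5 fits only b (and all 6 values in {1, 2, 5, 6, 7, 8} must be used), so b = 5.
The 5 still-open variables together cover exactly {1, 2, 6, 7, 8} — 5 values for 5 variables — and 6 appears only in d's list, so d = 6.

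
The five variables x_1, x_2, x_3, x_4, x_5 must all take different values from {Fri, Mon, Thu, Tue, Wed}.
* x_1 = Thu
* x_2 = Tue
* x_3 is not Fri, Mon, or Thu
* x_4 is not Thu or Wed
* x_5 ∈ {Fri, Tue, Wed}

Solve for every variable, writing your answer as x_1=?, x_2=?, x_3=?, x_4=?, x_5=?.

x_1's domain is down to {Thu}, so x_1 = Thu.
x_2 has just one choice, so x_2 = Tue. So x_3, x_4, x_5 can't be Tue.
x_3 has just one choice, so x_3 = Wed. Strike Wed from x_5.
x_5's domain is down to {Fri}, so x_5 = Fri. So x_4 can't be Fri.
x_4 has just one choice, so x_4 = Mon.

x_1=Thu, x_2=Tue, x_3=Wed, x_4=Mon, x_5=Fri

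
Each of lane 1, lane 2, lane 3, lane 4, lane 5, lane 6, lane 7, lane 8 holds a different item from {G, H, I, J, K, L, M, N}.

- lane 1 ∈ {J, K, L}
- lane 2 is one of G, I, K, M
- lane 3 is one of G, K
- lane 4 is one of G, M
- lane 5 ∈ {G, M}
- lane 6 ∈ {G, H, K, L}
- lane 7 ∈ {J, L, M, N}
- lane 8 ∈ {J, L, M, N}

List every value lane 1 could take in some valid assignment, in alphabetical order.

The 8 variables together cover exactly {G, H, I, J, K, L, M, N} — 8 values for 8 variables — and H appears only in lane 6's list, so lane 6 = H.
The 7 still-open variables draw from only 7 values {G, I, J, K, L, M, N}, so each is used; only lane 2 can be I, hence lane 2 = I.
The 2 variables lane 4 and lane 5 are confined to {G, M}, which locks those values in; drop them from lane 3, lane 7, lane 8.
lane 3's domain is down to {K}, so lane 3 = K. Eliminate K elsewhere: lane 1.
No further eliminations apply; lane 1 can still be any of J, L.

J, L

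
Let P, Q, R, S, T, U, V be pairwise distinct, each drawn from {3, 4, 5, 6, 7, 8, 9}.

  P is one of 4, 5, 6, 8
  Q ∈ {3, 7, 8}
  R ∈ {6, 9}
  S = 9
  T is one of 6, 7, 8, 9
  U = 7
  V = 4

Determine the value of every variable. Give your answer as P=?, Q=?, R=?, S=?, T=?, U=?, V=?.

P=5, Q=3, R=6, S=9, T=8, U=7, V=4

S's domain is down to {9}, so S = 9. Remove 9 from R, T.
U must be 7 (only option left). So Q, T can't be 7.
That leaves V = 4. Remove 4 from P.
R must be 6 (only option left). So P, T can't be 6.
T has just one choice, so T = 8. Eliminate 8 elsewhere: P, Q.
P has just one choice, so P = 5.
Q has just one choice, so Q = 3.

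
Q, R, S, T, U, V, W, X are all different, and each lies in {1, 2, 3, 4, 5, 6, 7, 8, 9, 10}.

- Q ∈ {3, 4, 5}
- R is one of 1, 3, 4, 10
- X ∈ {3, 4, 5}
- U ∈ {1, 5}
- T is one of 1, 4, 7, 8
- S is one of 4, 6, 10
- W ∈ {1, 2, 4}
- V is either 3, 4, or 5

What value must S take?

6

Q, V, X between them cover only {3, 4, 5} — a naked triple. Remove those values from R, S, T, U, W.
U must be 1 (only option left). Strike 1 from R, T, W.
W must be 2 (only option left).
R must be 10 (only option left). Eliminate 10 elsewhere: S.
So S = 6.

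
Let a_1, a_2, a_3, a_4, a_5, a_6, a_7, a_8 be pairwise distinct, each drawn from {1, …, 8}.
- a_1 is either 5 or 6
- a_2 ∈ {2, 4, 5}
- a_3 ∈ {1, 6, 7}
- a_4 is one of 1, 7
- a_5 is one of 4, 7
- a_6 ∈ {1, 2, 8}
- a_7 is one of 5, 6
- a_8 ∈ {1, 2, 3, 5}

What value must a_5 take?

The 8 variables together cover exactly {1, 2, 3, 4, 5, 6, 7, 8} — 8 values for 8 variables — and 3 appears only in a_8's list, so a_8 = 3.
The 7 still-open variables draw from only 7 values {1, 2, 4, 5, 6, 7, 8}, so each is used; only a_6 can be 8, hence a_6 = 8.
The 6 still-open variables together cover exactly {1, 2, 4, 5, 6, 7} — 6 values for 6 variables — and 2 appears only in a_2's list, so a_2 = 2.
The 5 still-open variables draw from only 5 values {1, 4, 5, 6, 7}, so each is used; only a_5 can be 4, hence a_5 = 4.

4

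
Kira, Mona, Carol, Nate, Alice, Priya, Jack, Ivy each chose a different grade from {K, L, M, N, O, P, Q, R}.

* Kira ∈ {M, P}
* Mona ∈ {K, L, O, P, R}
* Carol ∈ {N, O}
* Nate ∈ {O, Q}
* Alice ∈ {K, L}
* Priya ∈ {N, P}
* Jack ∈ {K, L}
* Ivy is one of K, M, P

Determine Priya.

The 8 variables together cover exactly {K, L, M, N, O, P, Q, R} — 8 values for 8 variables — and Q appears only in Nate's list, so Nate = Q.
Among the 7 still-open variables, R fits only Mona (and all 7 values in {K, L, M, N, O, P, R} must be used), so Mona = R.
The 6 still-open variables draw from only 6 values {K, L, M, N, O, P}, so each is used; only Carol can be O, hence Carol = O.
The 5 still-open variables draw from only 5 values {K, L, M, N, P}, so each is used; only Priya can be N, hence Priya = N.

N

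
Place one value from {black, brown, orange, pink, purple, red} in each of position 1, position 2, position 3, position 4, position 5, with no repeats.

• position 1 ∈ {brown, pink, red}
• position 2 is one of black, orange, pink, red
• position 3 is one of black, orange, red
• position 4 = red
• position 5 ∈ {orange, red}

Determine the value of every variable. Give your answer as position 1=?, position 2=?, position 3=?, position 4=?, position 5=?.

position 4 must be red (only option left). Eliminate red elsewhere: position 1, position 2, position 3, position 5.
position 5 has just one choice, so position 5 = orange. Strike orange from position 2, position 3.
position 3 has just one choice, so position 3 = black. So position 2 can't be black.
position 2 must be pink (only option left). Strike pink from position 1.
position 1 has just one choice, so position 1 = brown.

position 1=brown, position 2=pink, position 3=black, position 4=red, position 5=orange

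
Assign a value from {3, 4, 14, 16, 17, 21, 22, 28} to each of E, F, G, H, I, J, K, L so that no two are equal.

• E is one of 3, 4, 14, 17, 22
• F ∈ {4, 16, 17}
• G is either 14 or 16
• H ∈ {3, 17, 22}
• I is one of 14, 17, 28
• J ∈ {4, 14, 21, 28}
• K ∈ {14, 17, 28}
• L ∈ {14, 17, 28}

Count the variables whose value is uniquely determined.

3

The 8 variables draw from only 8 values {3, 4, 14, 16, 17, 21, 22, 28}, so each is used; only J can be 21, hence J = 21.
I, K, L between them cover only {14, 17, 28} — a naked triple. Remove those values from E, F, G, H.
G must be 16 (only option left). Remove 16 from F.
F's domain is down to {4}, so F = 4. So E can't be 4.
Determined: F=4, G=16, J=21. The other variables each still have more than one consistent value. That makes 3.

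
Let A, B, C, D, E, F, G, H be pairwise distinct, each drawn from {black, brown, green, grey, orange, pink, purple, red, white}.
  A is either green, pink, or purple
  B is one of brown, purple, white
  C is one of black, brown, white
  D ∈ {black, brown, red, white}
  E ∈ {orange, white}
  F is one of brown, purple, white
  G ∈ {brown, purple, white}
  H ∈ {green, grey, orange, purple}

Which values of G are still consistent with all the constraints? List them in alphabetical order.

B, F, G share exactly the 3 values {brown, purple, white}; by pigeonhole those values go to them, so strike brown, purple, white from A, C, D, E, H.
C has just one choice, so C = black. Remove black from D.
That leaves D = red.
That leaves E = orange. Remove orange from H.
No further eliminations apply; G can still be any of brown, purple, white.

brown, purple, white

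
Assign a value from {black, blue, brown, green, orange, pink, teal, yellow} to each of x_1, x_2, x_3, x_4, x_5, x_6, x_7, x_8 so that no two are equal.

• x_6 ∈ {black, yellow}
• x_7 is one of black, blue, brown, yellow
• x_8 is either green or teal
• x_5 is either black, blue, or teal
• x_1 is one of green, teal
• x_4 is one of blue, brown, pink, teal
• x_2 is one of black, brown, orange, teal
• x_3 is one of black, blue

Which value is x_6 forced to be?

Among the 8 variables, orange fits only x_2 (and all 8 values in {black, blue, brown, green, orange, pink, teal, yellow} must be used), so x_2 = orange.
The 7 still-open variables together cover exactly {black, blue, brown, green, pink, teal, yellow} — 7 values for 7 variables — and pink appears only in x_4's list, so x_4 = pink.
Among the 6 still-open variables, brown fits only x_7 (and all 6 values in {black, blue, brown, green, teal, yellow} must be used), so x_7 = brown.
The 5 still-open variables together cover exactly {black, blue, green, teal, yellow} — 5 values for 5 variables — and yellow appears only in x_6's list, so x_6 = yellow.

yellow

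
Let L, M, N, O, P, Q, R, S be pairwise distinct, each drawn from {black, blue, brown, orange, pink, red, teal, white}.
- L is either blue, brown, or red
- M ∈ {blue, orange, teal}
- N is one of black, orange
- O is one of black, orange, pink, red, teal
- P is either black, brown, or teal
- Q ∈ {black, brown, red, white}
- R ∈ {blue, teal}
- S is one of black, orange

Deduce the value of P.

Among the 8 variables, pink fits only O (and all 8 values in {black, blue, brown, orange, pink, red, teal, white} must be used), so O = pink.
Among the 7 still-open variables, white fits only Q (and all 7 values in {black, blue, brown, orange, red, teal, white} must be used), so Q = white.
The 6 still-open variables together cover exactly {black, blue, brown, orange, red, teal} — 6 values for 6 variables — and red appears only in L's list, so L = red.
The 5 still-open variables draw from only 5 values {black, blue, brown, orange, teal}, so each is used; only P can be brown, hence P = brown.

brown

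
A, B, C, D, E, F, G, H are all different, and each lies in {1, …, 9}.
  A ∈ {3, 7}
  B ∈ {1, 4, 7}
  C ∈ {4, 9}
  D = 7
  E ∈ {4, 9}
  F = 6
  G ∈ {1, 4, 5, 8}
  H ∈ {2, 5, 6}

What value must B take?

D must be 7 (only option left). Eliminate 7 elsewhere: A, B.
That leaves F = 6. Remove 6 from H.
A must be 3 (only option left).
The 2 variables C and E are confined to {4, 9}, which locks those values in; drop them from B, G.
So B = 1.

1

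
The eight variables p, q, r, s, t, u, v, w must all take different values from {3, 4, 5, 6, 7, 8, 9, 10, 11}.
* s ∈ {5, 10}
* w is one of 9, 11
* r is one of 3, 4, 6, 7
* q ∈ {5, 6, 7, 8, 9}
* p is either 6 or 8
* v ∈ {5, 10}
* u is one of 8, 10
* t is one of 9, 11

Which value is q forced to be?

s and v share exactly the 2 values {5, 10}; by pigeonhole those values go to them, so strike 5, 10 from q, u.
That leaves u = 8. So p, q can't be 8.
p's domain is down to {6}, so p = 6. Eliminate 6 elsewhere: q, r.
t and w between them cover only {9, 11} — a naked pair. Remove those values from q.
So q = 7.

7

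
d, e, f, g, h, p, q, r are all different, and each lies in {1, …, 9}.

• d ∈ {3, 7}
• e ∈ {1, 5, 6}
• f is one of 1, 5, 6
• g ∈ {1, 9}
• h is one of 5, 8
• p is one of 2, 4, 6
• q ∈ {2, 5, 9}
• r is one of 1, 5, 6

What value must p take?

4

The 3 variables e, f, r are confined to {1, 5, 6}, which locks those values in; drop them from g, h, p, q.
g has just one choice, so g = 9. Eliminate 9 elsewhere: q.
h's domain is down to {8}, so h = 8.
q has just one choice, so q = 2. So p can't be 2.
So p = 4.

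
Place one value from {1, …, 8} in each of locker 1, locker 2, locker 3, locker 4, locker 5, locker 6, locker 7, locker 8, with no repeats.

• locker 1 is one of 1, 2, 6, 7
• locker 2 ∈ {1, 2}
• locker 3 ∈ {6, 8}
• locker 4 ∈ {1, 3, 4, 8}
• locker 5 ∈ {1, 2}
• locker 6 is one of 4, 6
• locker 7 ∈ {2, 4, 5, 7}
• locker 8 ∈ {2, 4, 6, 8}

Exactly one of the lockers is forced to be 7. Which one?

The 8 variables together cover exactly {1, 2, 3, 4, 5, 6, 7, 8} — 8 values for 8 variables — and 3 appears only in locker 4's list, so locker 4 = 3.
The 7 still-open variables draw from only 7 values {1, 2, 4, 5, 6, 7, 8}, so each is used; only locker 7 can be 5, hence locker 7 = 5.
The 6 still-open variables together cover exactly {1, 2, 4, 6, 7, 8} — 6 values for 6 variables — and 7 appears only in locker 1's list, so locker 1 = 7.

locker 1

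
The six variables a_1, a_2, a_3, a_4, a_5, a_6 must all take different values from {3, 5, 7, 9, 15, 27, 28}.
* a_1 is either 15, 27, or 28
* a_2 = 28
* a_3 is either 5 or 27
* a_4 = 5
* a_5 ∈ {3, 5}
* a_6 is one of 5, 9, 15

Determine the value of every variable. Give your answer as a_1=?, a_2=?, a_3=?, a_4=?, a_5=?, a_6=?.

a_1=15, a_2=28, a_3=27, a_4=5, a_5=3, a_6=9

a_2 must be 28 (only option left). So a_1 can't be 28.
a_4 must be 5 (only option left). So a_3, a_5, a_6 can't be 5.
a_5 must be 3 (only option left).
a_3 has just one choice, so a_3 = 27. Strike 27 from a_1.
a_1 must be 15 (only option left). Remove 15 from a_6.
a_6 must be 9 (only option left).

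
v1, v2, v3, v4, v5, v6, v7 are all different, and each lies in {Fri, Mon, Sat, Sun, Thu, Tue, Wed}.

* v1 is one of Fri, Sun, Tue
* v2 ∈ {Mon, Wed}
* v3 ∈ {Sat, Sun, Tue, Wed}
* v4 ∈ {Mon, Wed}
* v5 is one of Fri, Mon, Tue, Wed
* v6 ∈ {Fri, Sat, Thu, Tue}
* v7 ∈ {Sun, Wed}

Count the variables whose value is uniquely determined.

3

The 7 variables together cover exactly {Fri, Mon, Sat, Sun, Thu, Tue, Wed} — 7 values for 7 variables — and Thu appears only in v6's list, so v6 = Thu.
The 6 still-open variables draw from only 6 values {Fri, Mon, Sat, Sun, Tue, Wed}, so each is used; only v3 can be Sat, hence v3 = Sat.
v2 and v4 between them cover only {Mon, Wed} — a naked pair. Remove those values from v5, v7.
v7's domain is down to {Sun}, so v7 = Sun. Eliminate Sun elsewhere: v1.
Determined: v3=Sat, v6=Thu, v7=Sun. The other variables each still have more than one consistent value. That makes 3.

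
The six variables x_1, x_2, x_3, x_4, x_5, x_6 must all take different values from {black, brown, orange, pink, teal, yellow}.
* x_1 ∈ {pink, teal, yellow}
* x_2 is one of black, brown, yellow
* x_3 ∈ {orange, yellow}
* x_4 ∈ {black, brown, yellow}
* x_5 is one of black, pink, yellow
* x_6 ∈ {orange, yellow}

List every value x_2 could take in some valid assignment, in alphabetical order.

black, brown

The 6 variables together cover exactly {black, brown, orange, pink, teal, yellow} — 6 values for 6 variables — and teal appears only in x_1's list, so x_1 = teal.
Among the 5 still-open variables, pink fits only x_5 (and all 5 values in {black, brown, orange, pink, yellow} must be used), so x_5 = pink.
x_3 and x_6 between them cover only {orange, yellow} — a naked pair. Remove those values from x_2, x_4.
No further eliminations apply; x_2 can still be any of black, brown.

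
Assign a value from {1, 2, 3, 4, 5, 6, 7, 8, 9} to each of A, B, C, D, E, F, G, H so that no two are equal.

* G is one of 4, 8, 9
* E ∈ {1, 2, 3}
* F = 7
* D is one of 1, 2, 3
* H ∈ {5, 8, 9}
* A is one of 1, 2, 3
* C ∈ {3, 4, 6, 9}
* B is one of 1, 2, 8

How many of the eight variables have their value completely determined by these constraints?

F must be 7 (only option left).
A, D, E share exactly the 3 values {1, 2, 3}; by pigeonhole those values go to them, so strike 1, 2, 3 from B, C.
B's domain is down to {8}, so B = 8. Strike 8 from G, H.
Determined: B=8, F=7. The other variables each still have more than one consistent value. That makes 2.

2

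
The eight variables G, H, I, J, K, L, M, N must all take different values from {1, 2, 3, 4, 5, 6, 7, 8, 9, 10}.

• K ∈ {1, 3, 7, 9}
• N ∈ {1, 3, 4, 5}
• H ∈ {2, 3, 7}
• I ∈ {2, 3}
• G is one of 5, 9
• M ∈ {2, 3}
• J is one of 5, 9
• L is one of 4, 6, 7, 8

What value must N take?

4

G and J between them cover only {5, 9} — a naked pair. Remove those values from K, N.
The 2 variables I and M are confined to {2, 3}, which locks those values in; drop them from H, K, N.
H's domain is down to {7}, so H = 7. Strike 7 from K, L.
K's domain is down to {1}, so K = 1. So N can't be 1.
So N = 4.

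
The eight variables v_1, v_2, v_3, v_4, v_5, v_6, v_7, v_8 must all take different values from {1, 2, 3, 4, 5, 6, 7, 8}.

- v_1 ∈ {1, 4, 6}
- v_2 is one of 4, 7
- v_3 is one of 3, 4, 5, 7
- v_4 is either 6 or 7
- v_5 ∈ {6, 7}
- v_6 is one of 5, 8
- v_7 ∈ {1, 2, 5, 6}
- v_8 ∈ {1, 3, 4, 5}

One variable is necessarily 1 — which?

v_1

Among the 8 variables, 2 fits only v_7 (and all 8 values in {1, 2, 3, 4, 5, 6, 7, 8} must be used), so v_7 = 2.
The 7 still-open variables draw from only 7 values {1, 3, 4, 5, 6, 7, 8}, so each is used; only v_6 can be 8, hence v_6 = 8.
v_4 and v_5 between them cover only {6, 7} — a naked pair. Remove those values from v_1, v_2, v_3.
v_2's domain is down to {4}, so v_2 = 4. Eliminate 4 elsewhere: v_1, v_3, v_8.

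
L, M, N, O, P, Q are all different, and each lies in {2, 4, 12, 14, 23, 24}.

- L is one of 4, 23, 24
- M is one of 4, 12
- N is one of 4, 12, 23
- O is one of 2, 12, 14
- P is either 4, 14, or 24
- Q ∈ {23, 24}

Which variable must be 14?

P

Among the 6 variables, 2 fits only O (and all 6 values in {2, 4, 12, 14, 23, 24} must be used), so O = 2.
The 5 still-open variables together cover exactly {4, 12, 14, 23, 24} — 5 values for 5 variables — and 14 appears only in P's list, so P = 14.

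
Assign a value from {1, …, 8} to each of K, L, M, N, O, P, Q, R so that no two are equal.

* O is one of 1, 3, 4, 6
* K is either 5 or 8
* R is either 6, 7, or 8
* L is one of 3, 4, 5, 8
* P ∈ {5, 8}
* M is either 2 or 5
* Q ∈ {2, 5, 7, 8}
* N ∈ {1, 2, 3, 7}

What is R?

K and P share exactly the 2 values {5, 8}; by pigeonhole those values go to them, so strike 5, 8 from L, M, Q, R.
That leaves M = 2. So N, Q can't be 2.
That leaves Q = 7. Strike 7 from N, R.
So R = 6.

6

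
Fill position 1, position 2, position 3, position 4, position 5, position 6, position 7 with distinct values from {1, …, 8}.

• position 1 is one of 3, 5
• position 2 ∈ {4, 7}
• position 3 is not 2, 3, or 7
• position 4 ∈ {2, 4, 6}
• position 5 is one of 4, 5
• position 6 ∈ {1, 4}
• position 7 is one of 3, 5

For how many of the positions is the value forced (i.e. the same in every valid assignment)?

3

The 2 variables position 1 and position 7 are confined to {3, 5}, which locks those values in; drop them from position 3, position 5.
position 5 has just one choice, so position 5 = 4. Eliminate 4 elsewhere: position 2, position 3, position 4, position 6.
position 6's domain is down to {1}, so position 6 = 1. Strike 1 from position 3.
That leaves position 2 = 7.
Determined: position 2=7, position 5=4, position 6=1. The other positions each still have more than one consistent value. That makes 3.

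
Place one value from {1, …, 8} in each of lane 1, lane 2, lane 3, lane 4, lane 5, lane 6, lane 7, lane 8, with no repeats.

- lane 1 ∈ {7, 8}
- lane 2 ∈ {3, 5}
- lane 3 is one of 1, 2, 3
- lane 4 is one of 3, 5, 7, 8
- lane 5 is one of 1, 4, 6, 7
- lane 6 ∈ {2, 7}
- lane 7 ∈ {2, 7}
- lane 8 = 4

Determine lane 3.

lane 8 has just one choice, so lane 8 = 4. Remove 4 from lane 5.
The 7 still-open variables draw from only 7 values {1, 2, 3, 5, 6, 7, 8}, so each is used; only lane 5 can be 6, hence lane 5 = 6.
Among the 6 still-open variables, 1 fits only lane 3 (and all 6 values in {1, 2, 3, 5, 7, 8} must be used), so lane 3 = 1.

1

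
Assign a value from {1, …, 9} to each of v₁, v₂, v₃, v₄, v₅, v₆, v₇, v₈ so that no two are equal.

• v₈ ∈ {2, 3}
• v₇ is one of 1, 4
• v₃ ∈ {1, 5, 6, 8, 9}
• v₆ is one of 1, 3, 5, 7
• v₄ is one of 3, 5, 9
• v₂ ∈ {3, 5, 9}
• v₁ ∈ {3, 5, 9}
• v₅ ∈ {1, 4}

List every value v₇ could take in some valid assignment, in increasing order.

1, 4

v₅ and v₇ between them cover only {1, 4} — a naked pair. Remove those values from v₃, v₆.
The 3 variables v₁, v₂, v₄ are confined to {3, 5, 9}, which locks those values in; drop them from v₃, v₆, v₈.
That leaves v₆ = 7.
v₈ must be 2 (only option left).
No further eliminations apply; v₇ can still be any of 1, 4.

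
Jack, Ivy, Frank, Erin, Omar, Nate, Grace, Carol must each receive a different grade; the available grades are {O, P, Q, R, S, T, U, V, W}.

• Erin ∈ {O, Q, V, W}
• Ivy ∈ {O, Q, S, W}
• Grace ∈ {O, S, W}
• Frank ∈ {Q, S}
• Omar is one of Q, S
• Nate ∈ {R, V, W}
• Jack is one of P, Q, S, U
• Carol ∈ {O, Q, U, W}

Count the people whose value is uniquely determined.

The 8 variables draw from only 8 values {O, P, Q, R, S, U, V, W}, so each is used; only Jack can be P, hence Jack = P.
The 7 still-open variables together cover exactly {O, Q, R, S, U, V, W} — 7 values for 7 variables — and R appears only in Nate's list, so Nate = R.
The 6 still-open variables together cover exactly {O, Q, S, U, V, W} — 6 values for 6 variables — and U appears only in Carol's list, so Carol = U.
The 5 still-open variables draw from only 5 values {O, Q, S, V, W}, so each is used; only Erin can be V, hence Erin = V.
Frank and Omar share exactly the 2 values {Q, S}; by pigeonhole those values go to them, so strike Q, S from Ivy, Grace.
Determined: Jack=P, Erin=V, Nate=R, Carol=U. The other people each still have more than one consistent value. That makes 4.

4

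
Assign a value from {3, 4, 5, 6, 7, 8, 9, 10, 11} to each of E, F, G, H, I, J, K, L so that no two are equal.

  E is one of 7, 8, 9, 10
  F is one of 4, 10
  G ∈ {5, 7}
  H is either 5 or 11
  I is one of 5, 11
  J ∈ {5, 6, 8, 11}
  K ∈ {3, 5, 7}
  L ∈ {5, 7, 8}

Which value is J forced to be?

H and I between them cover only {5, 11} — a naked pair. Remove those values from G, J, K, L.
That leaves G = 7. Eliminate 7 elsewhere: E, K, L.
K's domain is down to {3}, so K = 3.
L's domain is down to {8}, so L = 8. Remove 8 from E, J.
So J = 6.

6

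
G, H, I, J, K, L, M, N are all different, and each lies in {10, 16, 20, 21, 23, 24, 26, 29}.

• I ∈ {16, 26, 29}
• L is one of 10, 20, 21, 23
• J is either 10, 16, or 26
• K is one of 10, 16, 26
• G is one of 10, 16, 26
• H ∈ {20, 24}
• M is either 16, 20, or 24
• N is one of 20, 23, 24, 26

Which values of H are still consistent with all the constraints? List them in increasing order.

20, 24

The 8 variables draw from only 8 values {10, 16, 20, 21, 23, 24, 26, 29}, so each is used; only L can be 21, hence L = 21.
The 7 still-open variables together cover exactly {10, 16, 20, 23, 24, 26, 29} — 7 values for 7 variables — and 23 appears only in N's list, so N = 23.
The 6 still-open variables together cover exactly {10, 16, 20, 24, 26, 29} — 6 values for 6 variables — and 29 appears only in I's list, so I = 29.
The 3 variables G, J, K are confined to {10, 16, 26}, which locks those values in; drop them from M.
No further eliminations apply; H can still be any of 20, 24.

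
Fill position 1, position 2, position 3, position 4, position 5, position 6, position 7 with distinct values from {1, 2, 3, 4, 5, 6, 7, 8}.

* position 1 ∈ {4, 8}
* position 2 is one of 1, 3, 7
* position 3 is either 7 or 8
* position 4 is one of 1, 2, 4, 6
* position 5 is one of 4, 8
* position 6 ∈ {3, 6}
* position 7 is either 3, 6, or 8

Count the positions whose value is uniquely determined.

3

The 7 variables together cover exactly {1, 2, 3, 4, 6, 7, 8} — 7 values for 7 variables — and 2 appears only in position 4's list, so position 4 = 2.
The 6 still-open variables together cover exactly {1, 3, 4, 6, 7, 8} — 6 values for 6 variables — and 1 appears only in position 2's list, so position 2 = 1.
The 5 still-open variables draw from only 5 values {3, 4, 6, 7, 8}, so each is used; only position 3 can be 7, hence position 3 = 7.
position 1 and position 5 between them cover only {4, 8} — a naked pair. Remove those values from position 7.
Determined: position 2=1, position 3=7, position 4=2. The other positions each still have more than one consistent value. That makes 3.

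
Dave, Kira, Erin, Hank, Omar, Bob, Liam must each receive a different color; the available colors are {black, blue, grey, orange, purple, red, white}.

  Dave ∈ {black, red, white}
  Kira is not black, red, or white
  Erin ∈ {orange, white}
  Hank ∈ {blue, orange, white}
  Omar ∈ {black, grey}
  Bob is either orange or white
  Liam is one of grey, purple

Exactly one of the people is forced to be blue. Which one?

The 7 variables together cover exactly {black, blue, grey, orange, purple, red, white} — 7 values for 7 variables — and red appears only in Dave's list, so Dave = red.
The 6 still-open variables together cover exactly {black, blue, grey, orange, purple, white} — 6 values for 6 variables — and black appears only in Omar's list, so Omar = black.
The 2 variables Erin and Bob are confined to {orange, white}, which locks those values in; drop them from Kira, Hank.
So blue goes to Hank.

Hank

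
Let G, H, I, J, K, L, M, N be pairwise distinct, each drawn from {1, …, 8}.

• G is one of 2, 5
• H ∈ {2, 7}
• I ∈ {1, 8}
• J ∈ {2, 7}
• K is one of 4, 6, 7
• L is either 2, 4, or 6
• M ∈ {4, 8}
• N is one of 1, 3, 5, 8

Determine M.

8

The 8 variables together cover exactly {1, 2, 3, 4, 5, 6, 7, 8} — 8 values for 8 variables — and 3 appears only in N's list, so N = 3.
The 7 still-open variables together cover exactly {1, 2, 4, 5, 6, 7, 8} — 7 values for 7 variables — and 1 appears only in I's list, so I = 1.
The 6 still-open variables draw from only 6 values {2, 4, 5, 6, 7, 8}, so each is used; only G can be 5, hence G = 5.
The 5 still-open variables draw from only 5 values {2, 4, 6, 7, 8}, so each is used; only M can be 8, hence M = 8.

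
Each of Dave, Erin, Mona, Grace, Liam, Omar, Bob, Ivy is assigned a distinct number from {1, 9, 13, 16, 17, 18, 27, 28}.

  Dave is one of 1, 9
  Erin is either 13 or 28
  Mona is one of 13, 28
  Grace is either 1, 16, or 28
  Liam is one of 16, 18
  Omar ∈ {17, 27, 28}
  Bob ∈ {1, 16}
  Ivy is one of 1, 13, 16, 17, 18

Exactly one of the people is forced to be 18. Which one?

Among the 8 variables, 9 fits only Dave (and all 8 values in {1, 9, 13, 16, 17, 18, 27, 28} must be used), so Dave = 9.
The 7 still-open variables draw from only 7 values {1, 13, 16, 17, 18, 27, 28}, so each is used; only Omar can be 27, hence Omar = 27.
Among the 6 still-open variables, 17 fits only Ivy (and all 6 values in {1, 13, 16, 17, 18, 28} must be used), so Ivy = 17.
Among the 5 still-open variables, 18 fits only Liam (and all 5 values in {1, 13, 16, 18, 28} must be used), so Liam = 18.

Liam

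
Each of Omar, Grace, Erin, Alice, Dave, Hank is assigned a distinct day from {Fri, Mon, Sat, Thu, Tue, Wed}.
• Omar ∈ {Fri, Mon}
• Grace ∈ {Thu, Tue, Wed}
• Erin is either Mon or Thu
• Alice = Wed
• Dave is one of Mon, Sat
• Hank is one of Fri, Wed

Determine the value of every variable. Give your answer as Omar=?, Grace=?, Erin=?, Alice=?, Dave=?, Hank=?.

Omar=Mon, Grace=Tue, Erin=Thu, Alice=Wed, Dave=Sat, Hank=Fri

Alice has just one choice, so Alice = Wed. So Grace, Hank can't be Wed.
That leaves Hank = Fri. So Omar can't be Fri.
Omar has just one choice, so Omar = Mon. Remove Mon from Erin, Dave.
Erin has just one choice, so Erin = Thu. Strike Thu from Grace.
That leaves Dave = Sat.
That leaves Grace = Tue.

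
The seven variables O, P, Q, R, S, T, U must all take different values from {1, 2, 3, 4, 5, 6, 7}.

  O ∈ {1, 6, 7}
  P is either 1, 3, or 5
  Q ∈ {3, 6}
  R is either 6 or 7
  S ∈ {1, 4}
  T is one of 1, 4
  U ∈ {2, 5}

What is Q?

3

The 7 variables together cover exactly {1, 2, 3, 4, 5, 6, 7} — 7 values for 7 variables — and 2 appears only in U's list, so U = 2.
The 6 still-open variables draw from only 6 values {1, 3, 4, 5, 6, 7}, so each is used; only P can be 5, hence P = 5.
The 5 still-open variables draw from only 5 values {1, 3, 4, 6, 7}, so each is used; only Q can be 3, hence Q = 3.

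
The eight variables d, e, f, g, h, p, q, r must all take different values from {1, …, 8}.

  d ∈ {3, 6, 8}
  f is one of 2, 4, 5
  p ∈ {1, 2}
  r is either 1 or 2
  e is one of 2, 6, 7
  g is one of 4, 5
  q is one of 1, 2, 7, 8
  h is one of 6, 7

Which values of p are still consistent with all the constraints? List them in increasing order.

The 8 variables draw from only 8 values {1, 2, 3, 4, 5, 6, 7, 8}, so each is used; only d can be 3, hence d = 3.
Among the 7 still-open variables, 8 fits only q (and all 7 values in {1, 2, 4, 5, 6, 7, 8} must be used), so q = 8.
The 2 variables p and r are confined to {1, 2}, which locks those values in; drop them from e, f.
No further eliminations apply; p can still be any of 1, 2.

1, 2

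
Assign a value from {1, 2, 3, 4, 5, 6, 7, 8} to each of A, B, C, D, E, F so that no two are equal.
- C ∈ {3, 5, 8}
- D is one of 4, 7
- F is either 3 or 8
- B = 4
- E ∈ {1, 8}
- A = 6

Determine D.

7

A has just one choice, so A = 6.
B must be 4 (only option left). Strike 4 from D.
So D = 7.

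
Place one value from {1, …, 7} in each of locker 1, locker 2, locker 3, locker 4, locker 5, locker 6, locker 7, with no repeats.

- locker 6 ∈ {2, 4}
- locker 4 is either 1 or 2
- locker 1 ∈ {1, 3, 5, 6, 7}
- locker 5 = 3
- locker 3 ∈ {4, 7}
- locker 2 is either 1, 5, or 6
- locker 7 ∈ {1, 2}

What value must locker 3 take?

locker 5 has just one choice, so locker 5 = 3. Eliminate 3 elsewhere: locker 1.
locker 4 and locker 7 between them cover only {1, 2} — a naked pair. Remove those values from locker 1, locker 2, locker 6.
locker 6 must be 4 (only option left). Remove 4 from locker 3.
So locker 3 = 7.

7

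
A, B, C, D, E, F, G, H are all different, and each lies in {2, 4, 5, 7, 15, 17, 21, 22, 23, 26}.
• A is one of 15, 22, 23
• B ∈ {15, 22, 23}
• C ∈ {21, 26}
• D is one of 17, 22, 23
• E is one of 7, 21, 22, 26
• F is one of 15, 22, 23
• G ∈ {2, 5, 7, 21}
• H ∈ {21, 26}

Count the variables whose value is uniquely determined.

C and H between them cover only {21, 26} — a naked pair. Remove those values from E, G.
A, B, F share exactly the 3 values {15, 22, 23}; by pigeonhole those values go to them, so strike 15, 22, 23 from D, E.
That leaves D = 17.
E has just one choice, so E = 7. So G can't be 7.
Determined: D=17, E=7. The other variables each still have more than one consistent value. That makes 2.

2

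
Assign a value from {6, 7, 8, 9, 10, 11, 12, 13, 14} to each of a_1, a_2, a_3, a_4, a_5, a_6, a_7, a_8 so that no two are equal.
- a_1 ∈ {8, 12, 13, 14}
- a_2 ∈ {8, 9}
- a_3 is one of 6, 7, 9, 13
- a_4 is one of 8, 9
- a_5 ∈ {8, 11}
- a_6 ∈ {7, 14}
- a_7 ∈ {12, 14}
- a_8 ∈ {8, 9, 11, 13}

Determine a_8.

13

The 8 variables together cover exactly {6, 7, 8, 9, 11, 12, 13, 14} — 8 values for 8 variables — and 6 appears only in a_3's list, so a_3 = 6.
The 7 still-open variables together cover exactly {7, 8, 9, 11, 12, 13, 14} — 7 values for 7 variables — and 7 appears only in a_6's list, so a_6 = 7.
a_2 and a_4 between them cover only {8, 9} — a naked pair. Remove those values from a_1, a_5, a_8.
a_5 has just one choice, so a_5 = 11. Strike 11 from a_8.
So a_8 = 13.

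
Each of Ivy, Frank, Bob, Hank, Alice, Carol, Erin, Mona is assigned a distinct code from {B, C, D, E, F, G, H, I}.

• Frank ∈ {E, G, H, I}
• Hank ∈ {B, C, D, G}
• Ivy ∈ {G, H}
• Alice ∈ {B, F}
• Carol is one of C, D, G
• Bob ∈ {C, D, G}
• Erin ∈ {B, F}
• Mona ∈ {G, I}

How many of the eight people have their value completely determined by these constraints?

Among the 8 variables, E fits only Frank (and all 8 values in {B, C, D, E, F, G, H, I} must be used), so Frank = E.
The 7 still-open variables draw from only 7 values {B, C, D, F, G, H, I}, so each is used; only Ivy can be H, hence Ivy = H.
The 6 still-open variables draw from only 6 values {B, C, D, F, G, I}, so each is used; only Mona can be I, hence Mona = I.
Alice and Erin share exactly the 2 values {B, F}; by pigeonhole those values go to them, so strike B, F from Hank.
Determined: Ivy=H, Frank=E, Mona=I. The other people each still have more than one consistent value. That makes 3.

3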